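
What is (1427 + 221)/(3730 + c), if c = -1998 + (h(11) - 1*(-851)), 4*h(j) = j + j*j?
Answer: 206/327 ≈ 0.62997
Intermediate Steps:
h(j) = j/4 + j²/4 (h(j) = (j + j*j)/4 = (j + j²)/4 = j/4 + j²/4)
c = -1114 (c = -1998 + ((¼)*11*(1 + 11) - 1*(-851)) = -1998 + ((¼)*11*12 + 851) = -1998 + (33 + 851) = -1998 + 884 = -1114)
(1427 + 221)/(3730 + c) = (1427 + 221)/(3730 - 1114) = 1648/2616 = 1648*(1/2616) = 206/327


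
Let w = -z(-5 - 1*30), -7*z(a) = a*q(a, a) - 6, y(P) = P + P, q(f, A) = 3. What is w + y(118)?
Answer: 1541/7 ≈ 220.14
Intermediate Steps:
y(P) = 2*P
z(a) = 6/7 - 3*a/7 (z(a) = -(a*3 - 6)/7 = -(3*a - 6)/7 = -(-6 + 3*a)/7 = 6/7 - 3*a/7)
w = -111/7 (w = -(6/7 - 3*(-5 - 1*30)/7) = -(6/7 - 3*(-5 - 30)/7) = -(6/7 - 3/7*(-35)) = -(6/7 + 15) = -1*111/7 = -111/7 ≈ -15.857)
w + y(118) = -111/7 + 2*118 = -111/7 + 236 = 1541/7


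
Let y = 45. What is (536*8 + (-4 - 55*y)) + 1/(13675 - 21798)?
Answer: 14694506/8123 ≈ 1809.0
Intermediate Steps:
(536*8 + (-4 - 55*y)) + 1/(13675 - 21798) = (536*8 + (-4 - 55*45)) + 1/(13675 - 21798) = (4288 + (-4 - 2475)) + 1/(-8123) = (4288 - 2479) - 1/8123 = 1809 - 1/8123 = 14694506/8123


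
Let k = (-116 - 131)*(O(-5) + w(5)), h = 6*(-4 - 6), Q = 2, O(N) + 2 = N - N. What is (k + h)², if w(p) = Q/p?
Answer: 2808976/25 ≈ 1.1236e+5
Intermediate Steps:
O(N) = -2 (O(N) = -2 + (N - N) = -2 + 0 = -2)
w(p) = 2/p
h = -60 (h = 6*(-10) = -60)
k = 1976/5 (k = (-116 - 131)*(-2 + 2/5) = -247*(-2 + 2*(⅕)) = -247*(-2 + ⅖) = -247*(-8/5) = 1976/5 ≈ 395.20)
(k + h)² = (1976/5 - 60)² = (1676/5)² = 2808976/25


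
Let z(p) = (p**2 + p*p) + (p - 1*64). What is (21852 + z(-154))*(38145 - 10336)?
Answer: 1920656394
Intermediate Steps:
z(p) = -64 + p + 2*p**2 (z(p) = (p**2 + p**2) + (p - 64) = 2*p**2 + (-64 + p) = -64 + p + 2*p**2)
(21852 + z(-154))*(38145 - 10336) = (21852 + (-64 - 154 + 2*(-154)**2))*(38145 - 10336) = (21852 + (-64 - 154 + 2*23716))*27809 = (21852 + (-64 - 154 + 47432))*27809 = (21852 + 47214)*27809 = 69066*27809 = 1920656394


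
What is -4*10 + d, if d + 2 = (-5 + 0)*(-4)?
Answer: -22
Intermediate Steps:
d = 18 (d = -2 + (-5 + 0)*(-4) = -2 - 5*(-4) = -2 + 20 = 18)
-4*10 + d = -4*10 + 18 = -40 + 18 = -22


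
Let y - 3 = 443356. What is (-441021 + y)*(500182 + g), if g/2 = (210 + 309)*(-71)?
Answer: 997119592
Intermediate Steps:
y = 443359 (y = 3 + 443356 = 443359)
g = -73698 (g = 2*((210 + 309)*(-71)) = 2*(519*(-71)) = 2*(-36849) = -73698)
(-441021 + y)*(500182 + g) = (-441021 + 443359)*(500182 - 73698) = 2338*426484 = 997119592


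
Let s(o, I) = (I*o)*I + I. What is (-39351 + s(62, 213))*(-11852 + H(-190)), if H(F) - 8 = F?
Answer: -33379187160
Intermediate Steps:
s(o, I) = I + o*I**2 (s(o, I) = o*I**2 + I = I + o*I**2)
H(F) = 8 + F
(-39351 + s(62, 213))*(-11852 + H(-190)) = (-39351 + 213*(1 + 213*62))*(-11852 + (8 - 190)) = (-39351 + 213*(1 + 13206))*(-11852 - 182) = (-39351 + 213*13207)*(-12034) = (-39351 + 2813091)*(-12034) = 2773740*(-12034) = -33379187160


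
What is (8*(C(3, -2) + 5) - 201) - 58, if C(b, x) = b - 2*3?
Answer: -243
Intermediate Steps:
C(b, x) = -6 + b (C(b, x) = b - 6 = -6 + b)
(8*(C(3, -2) + 5) - 201) - 58 = (8*((-6 + 3) + 5) - 201) - 58 = (8*(-3 + 5) - 201) - 58 = (8*2 - 201) - 58 = (16 - 201) - 58 = -185 - 58 = -243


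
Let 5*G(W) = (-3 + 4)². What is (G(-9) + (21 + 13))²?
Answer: 29241/25 ≈ 1169.6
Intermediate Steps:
G(W) = ⅕ (G(W) = (-3 + 4)²/5 = (⅕)*1² = (⅕)*1 = ⅕)
(G(-9) + (21 + 13))² = (⅕ + (21 + 13))² = (⅕ + 34)² = (171/5)² = 29241/25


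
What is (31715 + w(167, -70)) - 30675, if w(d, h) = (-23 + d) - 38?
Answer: 1146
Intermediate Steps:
w(d, h) = -61 + d
(31715 + w(167, -70)) - 30675 = (31715 + (-61 + 167)) - 30675 = (31715 + 106) - 30675 = 31821 - 30675 = 1146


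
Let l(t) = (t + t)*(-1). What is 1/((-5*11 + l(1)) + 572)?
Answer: 1/515 ≈ 0.0019417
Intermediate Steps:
l(t) = -2*t (l(t) = (2*t)*(-1) = -2*t)
1/((-5*11 + l(1)) + 572) = 1/((-5*11 - 2*1) + 572) = 1/((-55 - 2) + 572) = 1/(-57 + 572) = 1/515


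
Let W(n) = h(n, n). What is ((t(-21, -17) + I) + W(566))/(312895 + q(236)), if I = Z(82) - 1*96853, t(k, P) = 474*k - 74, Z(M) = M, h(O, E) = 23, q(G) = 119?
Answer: -17796/52169 ≈ -0.34112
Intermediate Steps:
t(k, P) = -74 + 474*k
W(n) = 23
I = -96771 (I = 82 - 1*96853 = 82 - 96853 = -96771)
((t(-21, -17) + I) + W(566))/(312895 + q(236)) = (((-74 + 474*(-21)) - 96771) + 23)/(312895 + 119) = (((-74 - 9954) - 96771) + 23)/313014 = ((-10028 - 96771) + 23)*(1/313014) = (-106799 + 23)*(1/313014) = -106776*1/313014 = -17796/52169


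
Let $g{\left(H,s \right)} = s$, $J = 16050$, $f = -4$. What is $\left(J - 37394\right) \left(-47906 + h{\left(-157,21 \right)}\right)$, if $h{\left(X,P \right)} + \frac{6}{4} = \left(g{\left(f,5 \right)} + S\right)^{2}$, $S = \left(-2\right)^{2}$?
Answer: $1020808816$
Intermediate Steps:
$S = 4$
$h{\left(X,P \right)} = \frac{159}{2}$ ($h{\left(X,P \right)} = - \frac{3}{2} + \left(5 + 4\right)^{2} = - \frac{3}{2} + 9^{2} = - \frac{3}{2} + 81 = \frac{159}{2}$)
$\left(J - 37394\right) \left(-47906 + h{\left(-157,21 \right)}\right) = \left(16050 - 37394\right) \left(-47906 + \frac{159}{2}\right) = \left(-21344\right) \left(- \frac{95653}{2}\right) = 1020808816$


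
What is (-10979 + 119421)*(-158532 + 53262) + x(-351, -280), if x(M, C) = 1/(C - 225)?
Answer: -5764923116701/505 ≈ -1.1416e+10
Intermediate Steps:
x(M, C) = 1/(-225 + C)
(-10979 + 119421)*(-158532 + 53262) + x(-351, -280) = (-10979 + 119421)*(-158532 + 53262) + 1/(-225 - 280) = 108442*(-105270) + 1/(-505) = -11415689340 - 1/505 = -5764923116701/505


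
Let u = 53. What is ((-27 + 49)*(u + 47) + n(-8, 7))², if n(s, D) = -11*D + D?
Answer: 4536900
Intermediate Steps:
n(s, D) = -10*D
((-27 + 49)*(u + 47) + n(-8, 7))² = ((-27 + 49)*(53 + 47) - 10*7)² = (22*100 - 70)² = (2200 - 70)² = 2130² = 4536900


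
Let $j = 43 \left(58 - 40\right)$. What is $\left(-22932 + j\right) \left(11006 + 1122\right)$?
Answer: $-268732224$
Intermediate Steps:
$j = 774$ ($j = 43 \cdot 18 = 774$)
$\left(-22932 + j\right) \left(11006 + 1122\right) = \left(-22932 + 774\right) \left(11006 + 1122\right) = \left(-22158\right) 12128 = -268732224$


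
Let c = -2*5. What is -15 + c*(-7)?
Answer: 55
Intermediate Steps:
c = -10
-15 + c*(-7) = -15 - 10*(-7) = -15 + 70 = 55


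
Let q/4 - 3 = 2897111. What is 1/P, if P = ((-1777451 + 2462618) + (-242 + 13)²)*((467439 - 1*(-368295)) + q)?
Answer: 1/9164181937520 ≈ 1.0912e-13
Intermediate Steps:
q = 11588456 (q = 12 + 4*2897111 = 12 + 11588444 = 11588456)
P = 9164181937520 (P = ((-1777451 + 2462618) + (-242 + 13)²)*((467439 - 1*(-368295)) + 11588456) = (685167 + (-229)²)*((467439 + 368295) + 11588456) = (685167 + 52441)*(835734 + 11588456) = 737608*12424190 = 9164181937520)
1/P = 1/9164181937520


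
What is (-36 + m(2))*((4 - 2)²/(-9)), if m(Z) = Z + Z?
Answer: 128/9 ≈ 14.222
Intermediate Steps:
m(Z) = 2*Z
(-36 + m(2))*((4 - 2)²/(-9)) = (-36 + 2*2)*((4 - 2)²/(-9)) = (-36 + 4)*(2²*(-⅑)) = -128*(-1)/9 = -32*(-4/9) = 128/9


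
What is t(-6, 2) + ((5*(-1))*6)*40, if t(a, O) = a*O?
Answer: -1212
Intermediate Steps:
t(a, O) = O*a
t(-6, 2) + ((5*(-1))*6)*40 = 2*(-6) + ((5*(-1))*6)*40 = -12 - 5*6*40 = -12 - 30*40 = -12 - 1200 = -1212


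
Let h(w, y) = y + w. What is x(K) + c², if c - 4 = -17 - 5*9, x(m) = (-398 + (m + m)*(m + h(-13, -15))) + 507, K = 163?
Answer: 47483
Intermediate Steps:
h(w, y) = w + y
x(m) = 109 + 2*m*(-28 + m) (x(m) = (-398 + (m + m)*(m + (-13 - 15))) + 507 = (-398 + (2*m)*(m - 28)) + 507 = (-398 + (2*m)*(-28 + m)) + 507 = (-398 + 2*m*(-28 + m)) + 507 = 109 + 2*m*(-28 + m))
c = -58 (c = 4 + (-17 - 5*9) = 4 + (-17 - 45) = 4 - 62 = -58)
x(K) + c² = (109 - 56*163 + 2*163²) + (-58)² = (109 - 9128 + 2*26569) + 3364 = (109 - 9128 + 53138) + 3364 = 44119 + 3364 = 47483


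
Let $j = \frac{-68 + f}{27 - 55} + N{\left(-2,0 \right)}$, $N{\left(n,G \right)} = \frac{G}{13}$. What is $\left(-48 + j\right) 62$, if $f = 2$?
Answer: $- \frac{19809}{7} \approx -2829.9$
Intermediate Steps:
$N{\left(n,G \right)} = \frac{G}{13}$ ($N{\left(n,G \right)} = G \frac{1}{13} = \frac{G}{13}$)
$j = \frac{33}{14}$ ($j = \frac{-68 + 2}{27 - 55} + \frac{1}{13} \cdot 0 = - \frac{66}{-28} + 0 = \left(-66\right) \left(- \frac{1}{28}\right) + 0 = \frac{33}{14} + 0 = \frac{33}{14} \approx 2.3571$)
$\left(-48 + j\right) 62 = \left(-48 + \frac{33}{14}\right) 62 = \left(- \frac{639}{14}\right) 62 = - \frac{19809}{7}$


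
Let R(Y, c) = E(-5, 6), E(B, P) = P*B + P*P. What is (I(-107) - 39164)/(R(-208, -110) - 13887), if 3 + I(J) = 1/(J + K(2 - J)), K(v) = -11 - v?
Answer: 1270130/450141 ≈ 2.8216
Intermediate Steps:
E(B, P) = P**2 + B*P (E(B, P) = B*P + P**2 = P**2 + B*P)
R(Y, c) = 6 (R(Y, c) = 6*(-5 + 6) = 6*1 = 6)
I(J) = -3 + 1/(-13 + 2*J) (I(J) = -3 + 1/(J + (-11 - (2 - J))) = -3 + 1/(J + (-11 + (-2 + J))) = -3 + 1/(J + (-13 + J)) = -3 + 1/(-13 + 2*J))
(I(-107) - 39164)/(R(-208, -110) - 13887) = (2*(20 - 3*(-107))/(-13 + 2*(-107)) - 39164)/(6 - 13887) = (2*(20 + 321)/(-13 - 214) - 39164)/(-13881) = (2*341/(-227) - 39164)*(-1/13881) = (2*(-1/227)*341 - 39164)*(-1/13881) = (-682/227 - 39164)*(-1/13881) = -8890910/227*(-1/13881) = 1270130/450141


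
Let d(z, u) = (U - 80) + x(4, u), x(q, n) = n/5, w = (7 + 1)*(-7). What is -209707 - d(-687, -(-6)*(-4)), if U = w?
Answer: -1047831/5 ≈ -2.0957e+5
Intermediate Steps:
w = -56 (w = 8*(-7) = -56)
U = -56
x(q, n) = n/5 (x(q, n) = n*(⅕) = n/5)
d(z, u) = -136 + u/5 (d(z, u) = (-56 - 80) + u/5 = -136 + u/5)
-209707 - d(-687, -(-6)*(-4)) = -209707 - (-136 + (-(-6)*(-4))/5) = -209707 - (-136 + (-3*8)/5) = -209707 - (-136 + (⅕)*(-24)) = -209707 - (-136 - 24/5) = -209707 - 1*(-704/5) = -209707 + 704/5 = -1047831/5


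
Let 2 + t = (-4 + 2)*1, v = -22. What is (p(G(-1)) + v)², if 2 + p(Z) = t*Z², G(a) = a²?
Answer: 784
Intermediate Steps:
t = -4 (t = -2 + (-4 + 2)*1 = -2 - 2*1 = -2 - 2 = -4)
p(Z) = -2 - 4*Z²
(p(G(-1)) + v)² = ((-2 - 4*((-1)²)²) - 22)² = ((-2 - 4*1²) - 22)² = ((-2 - 4*1) - 22)² = ((-2 - 4) - 22)² = (-6 - 22)² = (-28)² = 784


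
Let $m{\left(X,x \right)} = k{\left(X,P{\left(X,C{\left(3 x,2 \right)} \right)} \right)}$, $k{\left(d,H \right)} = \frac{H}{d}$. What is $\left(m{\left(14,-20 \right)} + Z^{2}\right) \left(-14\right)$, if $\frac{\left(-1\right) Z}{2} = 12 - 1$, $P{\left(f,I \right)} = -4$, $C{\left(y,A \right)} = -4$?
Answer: $-6772$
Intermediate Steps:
$m{\left(X,x \right)} = - \frac{4}{X}$
$Z = -22$ ($Z = - 2 \left(12 - 1\right) = \left(-2\right) 11 = -22$)
$\left(m{\left(14,-20 \right)} + Z^{2}\right) \left(-14\right) = \left(- \frac{4}{14} + \left(-22\right)^{2}\right) \left(-14\right) = \left(\left(-4\right) \frac{1}{14} + 484\right) \left(-14\right) = \left(- \frac{2}{7} + 484\right) \left(-14\right) = \frac{3386}{7} \left(-14\right) = -6772$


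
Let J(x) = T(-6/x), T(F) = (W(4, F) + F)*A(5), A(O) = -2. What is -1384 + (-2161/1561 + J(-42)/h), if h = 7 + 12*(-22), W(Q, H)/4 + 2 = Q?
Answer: -555758923/401177 ≈ -1385.3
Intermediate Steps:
W(Q, H) = -8 + 4*Q
T(F) = -16 - 2*F (T(F) = ((-8 + 4*4) + F)*(-2) = ((-8 + 16) + F)*(-2) = (8 + F)*(-2) = -16 - 2*F)
J(x) = -16 + 12/x (J(x) = -16 - (-12)/x = -16 + 12/x)
h = -257 (h = 7 - 264 = -257)
-1384 + (-2161/1561 + J(-42)/h) = -1384 + (-2161/1561 + (-16 + 12/(-42))/(-257)) = -1384 + (-2161*1/1561 + (-16 + 12*(-1/42))*(-1/257)) = -1384 + (-2161/1561 + (-16 - 2/7)*(-1/257)) = -1384 + (-2161/1561 - 114/7*(-1/257)) = -1384 + (-2161/1561 + 114/1799) = -1384 - 529955/401177 = -555758923/401177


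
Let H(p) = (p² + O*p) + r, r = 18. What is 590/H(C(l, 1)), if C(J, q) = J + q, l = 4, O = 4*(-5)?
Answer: -590/57 ≈ -10.351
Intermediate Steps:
O = -20
H(p) = 18 + p² - 20*p (H(p) = (p² - 20*p) + 18 = 18 + p² - 20*p)
590/H(C(l, 1)) = 590/(18 + (4 + 1)² - 20*(4 + 1)) = 590/(18 + 5² - 20*5) = 590/(18 + 25 - 100) = 590/(-57) = 590*(-1/57) = -590/57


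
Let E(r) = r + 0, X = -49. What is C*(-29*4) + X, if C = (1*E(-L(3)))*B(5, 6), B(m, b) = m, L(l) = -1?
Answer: -629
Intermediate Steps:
E(r) = r
C = 5 (C = (1*(-1*(-1)))*5 = (1*1)*5 = 1*5 = 5)
C*(-29*4) + X = 5*(-29*4) - 49 = 5*(-116) - 49 = -580 - 49 = -629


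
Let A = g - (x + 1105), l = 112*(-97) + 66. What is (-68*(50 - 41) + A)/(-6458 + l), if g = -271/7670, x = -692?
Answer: 7862021/132353520 ≈ 0.059402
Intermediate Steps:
g = -271/7670 (g = -271*1/7670 = -271/7670 ≈ -0.035332)
l = -10798 (l = -10864 + 66 = -10798)
A = -3167981/7670 (A = -271/7670 - (-692 + 1105) = -271/7670 - 1*413 = -271/7670 - 413 = -3167981/7670 ≈ -413.04)
(-68*(50 - 41) + A)/(-6458 + l) = (-68*(50 - 41) - 3167981/7670)/(-6458 - 10798) = (-68*9 - 3167981/7670)/(-17256) = (-612 - 3167981/7670)*(-1/17256) = -7862021/7670*(-1/17256) = 7862021/132353520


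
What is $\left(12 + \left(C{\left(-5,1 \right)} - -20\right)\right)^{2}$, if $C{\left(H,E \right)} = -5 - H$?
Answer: $1024$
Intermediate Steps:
$\left(12 + \left(C{\left(-5,1 \right)} - -20\right)\right)^{2} = \left(12 - -20\right)^{2} = \left(12 + \left(\left(-5 + 5\right) + 20\right)\right)^{2} = \left(12 + \left(0 + 20\right)\right)^{2} = \left(12 + 20\right)^{2} = 32^{2} = 1024$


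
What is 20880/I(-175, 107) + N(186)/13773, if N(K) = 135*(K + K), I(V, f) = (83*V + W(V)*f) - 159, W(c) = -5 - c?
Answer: 77275260/8048023 ≈ 9.6018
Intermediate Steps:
I(V, f) = -159 + 83*V + f*(-5 - V) (I(V, f) = (83*V + (-5 - V)*f) - 159 = (83*V + f*(-5 - V)) - 159 = -159 + 83*V + f*(-5 - V))
N(K) = 270*K (N(K) = 135*(2*K) = 270*K)
20880/I(-175, 107) + N(186)/13773 = 20880/(-159 + 83*(-175) - 1*107*(5 - 175)) + (270*186)/13773 = 20880/(-159 - 14525 - 1*107*(-170)) + 50220*(1/13773) = 20880/(-159 - 14525 + 18190) + 16740/4591 = 20880/3506 + 16740/4591 = 20880*(1/3506) + 16740/4591 = 10440/1753 + 16740/4591 = 77275260/8048023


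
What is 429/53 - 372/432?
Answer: 13801/1908 ≈ 7.2332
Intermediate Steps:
429/53 - 372/432 = 429*(1/53) - 372*1/432 = 429/53 - 31/36 = 13801/1908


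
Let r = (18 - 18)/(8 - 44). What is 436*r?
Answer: 0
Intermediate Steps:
r = 0 (r = 0/(-36) = 0*(-1/36) = 0)
436*r = 436*0 = 0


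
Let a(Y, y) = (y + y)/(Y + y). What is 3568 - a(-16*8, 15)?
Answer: 403214/113 ≈ 3568.3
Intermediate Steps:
a(Y, y) = 2*y/(Y + y) (a(Y, y) = (2*y)/(Y + y) = 2*y/(Y + y))
3568 - a(-16*8, 15) = 3568 - 2*15/(-16*8 + 15) = 3568 - 2*15/(-128 + 15) = 3568 - 2*15/(-113) = 3568 - 2*15*(-1)/113 = 3568 - 1*(-30/113) = 3568 + 30/113 = 403214/113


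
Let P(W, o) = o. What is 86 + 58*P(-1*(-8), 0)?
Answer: 86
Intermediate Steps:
86 + 58*P(-1*(-8), 0) = 86 + 58*0 = 86 + 0 = 86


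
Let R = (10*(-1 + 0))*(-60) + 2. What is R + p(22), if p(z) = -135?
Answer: 467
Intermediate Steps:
R = 602 (R = (10*(-1))*(-60) + 2 = -10*(-60) + 2 = 600 + 2 = 602)
R + p(22) = 602 - 135 = 467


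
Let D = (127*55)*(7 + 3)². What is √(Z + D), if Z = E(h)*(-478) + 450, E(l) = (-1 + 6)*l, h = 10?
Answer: 5*√27002 ≈ 821.61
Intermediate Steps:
E(l) = 5*l
Z = -23450 (Z = (5*10)*(-478) + 450 = 50*(-478) + 450 = -23900 + 450 = -23450)
D = 698500 (D = 6985*10² = 6985*100 = 698500)
√(Z + D) = √(-23450 + 698500) = √675050 = 5*√27002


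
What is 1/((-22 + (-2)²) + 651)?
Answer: 1/633 ≈ 0.0015798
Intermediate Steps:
1/((-22 + (-2)²) + 651) = 1/((-22 + 4) + 651) = 1/(-18 + 651) = 1/633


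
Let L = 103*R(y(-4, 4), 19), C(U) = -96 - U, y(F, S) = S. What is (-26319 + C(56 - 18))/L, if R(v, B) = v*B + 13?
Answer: -26453/9167 ≈ -2.8857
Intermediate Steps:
R(v, B) = 13 + B*v (R(v, B) = B*v + 13 = 13 + B*v)
L = 9167 (L = 103*(13 + 19*4) = 103*(13 + 76) = 103*89 = 9167)
(-26319 + C(56 - 18))/L = (-26319 + (-96 - (56 - 18)))/9167 = (-26319 + (-96 - 1*38))*(1/9167) = (-26319 + (-96 - 38))*(1/9167) = (-26319 - 134)*(1/9167) = -26453*1/9167 = -26453/9167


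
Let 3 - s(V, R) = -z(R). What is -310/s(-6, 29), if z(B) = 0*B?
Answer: -310/3 ≈ -103.33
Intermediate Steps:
z(B) = 0
s(V, R) = 3 (s(V, R) = 3 - (-1)*0 = 3 - 1*0 = 3 + 0 = 3)
-310/s(-6, 29) = -310/3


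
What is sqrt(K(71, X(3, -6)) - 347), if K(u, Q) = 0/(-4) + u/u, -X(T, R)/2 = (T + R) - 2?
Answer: I*sqrt(346) ≈ 18.601*I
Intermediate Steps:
X(T, R) = 4 - 2*R - 2*T (X(T, R) = -2*((T + R) - 2) = -2*((R + T) - 2) = -2*(-2 + R + T) = 4 - 2*R - 2*T)
K(u, Q) = 1 (K(u, Q) = 0*(-1/4) + 1 = 0 + 1 = 1)
sqrt(K(71, X(3, -6)) - 347) = sqrt(1 - 347) = sqrt(-346) = I*sqrt(346)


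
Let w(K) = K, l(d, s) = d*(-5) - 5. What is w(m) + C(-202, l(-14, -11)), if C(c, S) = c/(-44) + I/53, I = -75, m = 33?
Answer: 42181/1166 ≈ 36.176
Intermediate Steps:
l(d, s) = -5 - 5*d (l(d, s) = -5*d - 5 = -5 - 5*d)
C(c, S) = -75/53 - c/44 (C(c, S) = c/(-44) - 75/53 = c*(-1/44) - 75*1/53 = -c/44 - 75/53 = -75/53 - c/44)
w(m) + C(-202, l(-14, -11)) = 33 + (-75/53 - 1/44*(-202)) = 33 + (-75/53 + 101/22) = 33 + 3703/1166 = 42181/1166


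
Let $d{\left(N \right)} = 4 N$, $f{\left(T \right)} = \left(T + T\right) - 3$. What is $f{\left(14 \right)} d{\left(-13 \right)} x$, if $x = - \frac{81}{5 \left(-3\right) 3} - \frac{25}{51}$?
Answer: $- \frac{86840}{51} \approx -1702.7$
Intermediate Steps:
$f{\left(T \right)} = -3 + 2 T$ ($f{\left(T \right)} = 2 T - 3 = -3 + 2 T$)
$x = \frac{334}{255}$ ($x = - \frac{81}{\left(-15\right) 3} - \frac{25}{51} = - \frac{81}{-45} - \frac{25}{51} = \left(-81\right) \left(- \frac{1}{45}\right) - \frac{25}{51} = \frac{9}{5} - \frac{25}{51} = \frac{334}{255} \approx 1.3098$)
$f{\left(14 \right)} d{\left(-13 \right)} x = \left(-3 + 2 \cdot 14\right) 4 \left(-13\right) \frac{334}{255} = \left(-3 + 28\right) \left(-52\right) \frac{334}{255} = 25 \left(-52\right) \frac{334}{255} = \left(-1300\right) \frac{334}{255} = - \frac{86840}{51}$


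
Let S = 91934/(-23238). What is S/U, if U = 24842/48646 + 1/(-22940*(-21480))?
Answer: -183641036981386400/23704551957792579 ≈ -7.7471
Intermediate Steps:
U = 6120462679523/11985187437600 (U = 24842*(1/48646) - 1/22940*(-1/21480) = 12421/24323 + 1/492751200 = 6120462679523/11985187437600 ≈ 0.51067)
S = -45967/11619 (S = 91934*(-1/23238) = -45967/11619 ≈ -3.9562)
S/U = -45967/(11619*6120462679523/11985187437600) = -45967/11619*11985187437600/6120462679523 = -183641036981386400/23704551957792579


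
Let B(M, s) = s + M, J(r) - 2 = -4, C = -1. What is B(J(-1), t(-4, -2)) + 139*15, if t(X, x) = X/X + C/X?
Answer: 8337/4 ≈ 2084.3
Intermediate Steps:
J(r) = -2 (J(r) = 2 - 4 = -2)
t(X, x) = 1 - 1/X (t(X, x) = X/X - 1/X = 1 - 1/X)
B(M, s) = M + s
B(J(-1), t(-4, -2)) + 139*15 = (-2 + (-1 - 4)/(-4)) + 139*15 = (-2 - 1/4*(-5)) + 2085 = (-2 + 5/4) + 2085 = -3/4 + 2085 = 8337/4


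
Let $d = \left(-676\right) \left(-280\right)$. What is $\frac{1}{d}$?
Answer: $\frac{1}{189280} \approx 5.2832 \cdot 10^{-6}$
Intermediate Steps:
$d = 189280$
$\frac{1}{d} = \frac{1}{189280}$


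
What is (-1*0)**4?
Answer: 0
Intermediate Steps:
(-1*0)**4 = 0**4 = 0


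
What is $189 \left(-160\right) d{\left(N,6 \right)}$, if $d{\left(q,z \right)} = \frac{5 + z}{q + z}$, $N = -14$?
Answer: $41580$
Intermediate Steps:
$d{\left(q,z \right)} = \frac{5 + z}{q + z}$
$189 \left(-160\right) d{\left(N,6 \right)} = 189 \left(-160\right) \frac{5 + 6}{-14 + 6} = - 30240 \frac{1}{-8} \cdot 11 = - 30240 \left(\left(- \frac{1}{8}\right) 11\right) = \left(-30240\right) \left(- \frac{11}{8}\right) = 41580$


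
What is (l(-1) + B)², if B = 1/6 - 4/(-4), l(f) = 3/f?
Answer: 121/36 ≈ 3.3611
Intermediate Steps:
B = 7/6 (B = 1*(⅙) - 4*(-¼) = ⅙ + 1 = 7/6 ≈ 1.1667)
(l(-1) + B)² = (3/(-1) + 7/6)² = (3*(-1) + 7/6)² = (-3 + 7/6)² = (-11/6)² = 121/36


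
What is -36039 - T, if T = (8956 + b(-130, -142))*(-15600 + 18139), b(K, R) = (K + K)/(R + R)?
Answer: -1617212968/71 ≈ -2.2778e+7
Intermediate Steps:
b(K, R) = K/R (b(K, R) = (2*K)/((2*R)) = (2*K)*(1/(2*R)) = K/R)
T = 1614654199/71 (T = (8956 - 130/(-142))*(-15600 + 18139) = (8956 - 130*(-1/142))*2539 = (8956 + 65/71)*2539 = (635941/71)*2539 = 1614654199/71 ≈ 2.2742e+7)
-36039 - T = -36039 - 1*1614654199/71 = -36039 - 1614654199/71 = -1617212968/71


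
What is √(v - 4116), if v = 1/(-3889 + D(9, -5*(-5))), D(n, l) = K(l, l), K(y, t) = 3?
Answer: I*√62155703422/3886 ≈ 64.156*I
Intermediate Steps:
D(n, l) = 3
v = -1/3886 (v = 1/(-3889 + 3) = 1/(-3886) = -1/3886 ≈ -0.00025733)
√(v - 4116) = √(-1/3886 - 4116) = √(-15994777/3886) = I*√62155703422/3886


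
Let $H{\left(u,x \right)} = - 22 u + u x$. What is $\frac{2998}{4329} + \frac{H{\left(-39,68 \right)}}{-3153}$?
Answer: $\frac{5739640}{4549779} \approx 1.2615$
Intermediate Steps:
$\frac{2998}{4329} + \frac{H{\left(-39,68 \right)}}{-3153} = \frac{2998}{4329} + \frac{\left(-39\right) \left(-22 + 68\right)}{-3153} = 2998 \cdot \frac{1}{4329} + \left(-39\right) 46 \left(- \frac{1}{3153}\right) = \frac{2998}{4329} - - \frac{598}{1051} = \frac{2998}{4329} + \frac{598}{1051} = \frac{5739640}{4549779}$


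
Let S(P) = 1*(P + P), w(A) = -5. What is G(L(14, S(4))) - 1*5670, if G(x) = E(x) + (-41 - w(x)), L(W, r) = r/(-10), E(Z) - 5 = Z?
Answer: -28509/5 ≈ -5701.8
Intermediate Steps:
E(Z) = 5 + Z
S(P) = 2*P (S(P) = 1*(2*P) = 2*P)
L(W, r) = -r/10 (L(W, r) = r*(-1/10) = -r/10)
G(x) = -31 + x (G(x) = (5 + x) + (-41 - 1*(-5)) = (5 + x) + (-41 + 5) = (5 + x) - 36 = -31 + x)
G(L(14, S(4))) - 1*5670 = (-31 - 4/5) - 1*5670 = (-31 - 1/10*8) - 5670 = (-31 - 4/5) - 5670 = -159/5 - 5670 = -28509/5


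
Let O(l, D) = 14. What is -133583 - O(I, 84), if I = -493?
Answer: -133597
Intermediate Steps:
-133583 - O(I, 84) = -133583 - 1*14 = -133583 - 14 = -133597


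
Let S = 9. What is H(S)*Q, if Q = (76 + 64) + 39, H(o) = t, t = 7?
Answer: 1253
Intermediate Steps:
H(o) = 7
Q = 179 (Q = 140 + 39 = 179)
H(S)*Q = 7*179 = 1253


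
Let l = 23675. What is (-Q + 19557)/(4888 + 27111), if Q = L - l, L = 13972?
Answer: 2660/2909 ≈ 0.91440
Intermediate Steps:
Q = -9703 (Q = 13972 - 1*23675 = 13972 - 23675 = -9703)
(-Q + 19557)/(4888 + 27111) = (-1*(-9703) + 19557)/(4888 + 27111) = (9703 + 19557)/31999 = 29260*(1/31999) = 2660/2909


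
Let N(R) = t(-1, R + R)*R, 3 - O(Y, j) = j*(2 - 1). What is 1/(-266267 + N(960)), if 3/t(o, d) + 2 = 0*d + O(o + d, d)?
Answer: -1919/510969253 ≈ -3.7556e-6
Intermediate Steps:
O(Y, j) = 3 - j (O(Y, j) = 3 - j*(2 - 1) = 3 - j)
t(o, d) = 3/(1 - d) (t(o, d) = 3/(-2 + (0*d + (3 - d))) = 3/(-2 + (0 + (3 - d))) = 3/(-2 + (3 - d)) = 3/(1 - d))
N(R) = -3*R/(-1 + 2*R) (N(R) = (-3/(-1 + (R + R)))*R = (-3/(-1 + 2*R))*R = -3*R/(-1 + 2*R))
1/(-266267 + N(960)) = 1/(-266267 - 3*960/(-1 + 2*960)) = 1/(-266267 - 3*960/(-1 + 1920)) = 1/(-266267 - 3*960/1919) = 1/(-266267 - 3*960*1/1919) = 1/(-266267 - 2880/1919) = 1/(-510969253/1919) = -1919/510969253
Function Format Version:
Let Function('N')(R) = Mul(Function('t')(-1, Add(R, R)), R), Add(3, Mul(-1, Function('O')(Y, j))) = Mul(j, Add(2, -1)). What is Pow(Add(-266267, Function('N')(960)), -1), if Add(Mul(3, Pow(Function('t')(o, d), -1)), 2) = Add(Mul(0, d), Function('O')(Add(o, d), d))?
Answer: Rational(-1919, 510969253) ≈ -3.7556e-6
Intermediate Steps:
Function('O')(Y, j) = Add(3, Mul(-1, j)) (Function('O')(Y, j) = Add(3, Mul(-1, Mul(j, Add(2, -1)))) = Add(3, Mul(-1, Mul(j, 1))) = Add(3, Mul(-1, j)))
Function('t')(o, d) = Mul(3, Pow(Add(1, Mul(-1, d)), -1)) (Function('t')(o, d) = Mul(3, Pow(Add(-2, Add(Mul(0, d), Add(3, Mul(-1, d)))), -1)) = Mul(3, Pow(Add(-2, Add(0, Add(3, Mul(-1, d)))), -1)) = Mul(3, Pow(Add(-2, Add(3, Mul(-1, d))), -1)) = Mul(3, Pow(Add(1, Mul(-1, d)), -1)))
Function('N')(R) = Mul(-3, R, Pow(Add(-1, Mul(2, R)), -1)) (Function('N')(R) = Mul(Mul(-3, Pow(Add(-1, Add(R, R)), -1)), R) = Mul(Mul(-3, Pow(Add(-1, Mul(2, R)), -1)), R) = Mul(-3, R, Pow(Add(-1, Mul(2, R)), -1)))
Pow(Add(-266267, Function('N')(960)), -1) = Pow(Add(-266267, Mul(-3, 960, Pow(Add(-1, Mul(2, 960)), -1))), -1) = Pow(Add(-266267, Mul(-3, 960, Pow(Add(-1, 1920), -1))), -1) = Pow(Add(-266267, Mul(-3, 960, Pow(1919, -1))), -1) = Pow(Add(-266267, Mul(-3, 960, Rational(1, 1919))), -1) = Pow(Add(-266267, Rational(-2880, 1919)), -1) = Pow(Rational(-510969253, 1919), -1) = Rational(-1919, 510969253)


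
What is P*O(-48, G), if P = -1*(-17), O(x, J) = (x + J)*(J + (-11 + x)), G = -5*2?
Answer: 68034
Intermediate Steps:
G = -10
O(x, J) = (J + x)*(-11 + J + x)
P = 17
P*O(-48, G) = 17*((-10)² + (-48)² - 11*(-10) - 11*(-48) + 2*(-10)*(-48)) = 17*(100 + 2304 + 110 + 528 + 960) = 17*4002 = 68034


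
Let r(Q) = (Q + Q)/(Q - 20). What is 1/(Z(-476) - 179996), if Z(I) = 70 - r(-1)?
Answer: -21/3778448 ≈ -5.5578e-6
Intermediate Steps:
r(Q) = 2*Q/(-20 + Q) (r(Q) = (2*Q)/(-20 + Q) = 2*Q/(-20 + Q))
Z(I) = 1468/21 (Z(I) = 70 - 2*(-1)/(-20 - 1) = 70 - 2*(-1)/(-21) = 70 - 2*(-1)*(-1)/21 = 70 - 1*2/21 = 70 - 2/21 = 1468/21)
1/(Z(-476) - 179996) = 1/(1468/21 - 179996) = 1/(-3778448/21) = -21/3778448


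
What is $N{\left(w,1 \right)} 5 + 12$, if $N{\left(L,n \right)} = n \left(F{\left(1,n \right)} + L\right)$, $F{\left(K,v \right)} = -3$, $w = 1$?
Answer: $2$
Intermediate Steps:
$N{\left(L,n \right)} = n \left(-3 + L\right)$
$N{\left(w,1 \right)} 5 + 12 = 1 \left(-3 + 1\right) 5 + 12 = 1 \left(-2\right) 5 + 12 = \left(-2\right) 5 + 12 = -10 + 12 = 2$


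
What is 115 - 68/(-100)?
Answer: 2892/25 ≈ 115.68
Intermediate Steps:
115 - 68/(-100) = 115 - 1/100*(-68) = 115 + 17/25 = 2892/25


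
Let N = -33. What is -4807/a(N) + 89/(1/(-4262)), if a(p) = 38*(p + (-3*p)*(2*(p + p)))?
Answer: -903535453/2382 ≈ -3.7932e+5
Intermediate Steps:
a(p) = -456*p**2 + 38*p (a(p) = 38*(p + (-3*p)*(2*(2*p))) = 38*(p + (-3*p)*(4*p)) = 38*(p - 12*p**2) = -456*p**2 + 38*p)
-4807/a(N) + 89/(1/(-4262)) = -4807*(-1/(1254*(1 - 12*(-33)))) + 89/(1/(-4262)) = -4807*(-1/(1254*(1 + 396))) + 89/(-1/4262) = -4807/(38*(-33)*397) + 89*(-4262) = -4807/(-497838) - 379318 = -4807*(-1/497838) - 379318 = 23/2382 - 379318 = -903535453/2382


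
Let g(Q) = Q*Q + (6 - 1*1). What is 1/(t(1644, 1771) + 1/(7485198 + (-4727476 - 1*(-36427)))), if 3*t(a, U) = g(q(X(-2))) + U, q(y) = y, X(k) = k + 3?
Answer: 2794149/1655067592 ≈ 0.0016882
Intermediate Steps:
X(k) = 3 + k
g(Q) = 5 + Q² (g(Q) = Q² + (6 - 1) = Q² + 5 = 5 + Q²)
t(a, U) = 2 + U/3 (t(a, U) = ((5 + (3 - 2)²) + U)/3 = ((5 + 1²) + U)/3 = ((5 + 1) + U)/3 = (6 + U)/3 = 2 + U/3)
1/(t(1644, 1771) + 1/(7485198 + (-4727476 - 1*(-36427)))) = 1/((2 + (⅓)*1771) + 1/(7485198 + (-4727476 - 1*(-36427)))) = 1/((2 + 1771/3) + 1/(7485198 + (-4727476 + 36427))) = 1/(1777/3 + 1/(7485198 - 4691049)) = 1/(1777/3 + 1/2794149) = 1/(1655067592/2794149) = 2794149/1655067592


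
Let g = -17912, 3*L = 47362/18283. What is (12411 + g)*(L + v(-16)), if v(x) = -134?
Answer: 40170524404/54849 ≈ 7.3238e+5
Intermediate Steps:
L = 47362/54849 (L = (47362/18283)/3 = (47362*(1/18283))/3 = (⅓)*(47362/18283) = 47362/54849 ≈ 0.86350)
(12411 + g)*(L + v(-16)) = (12411 - 17912)*(47362/54849 - 134) = -5501*(-7302404/54849) = 40170524404/54849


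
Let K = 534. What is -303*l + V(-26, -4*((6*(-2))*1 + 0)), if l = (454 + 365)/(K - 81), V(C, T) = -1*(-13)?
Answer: -80756/151 ≈ -534.81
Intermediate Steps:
V(C, T) = 13
l = 273/151 (l = (454 + 365)/(534 - 81) = 819/453 = 819*(1/453) = 273/151 ≈ 1.8079)
-303*l + V(-26, -4*((6*(-2))*1 + 0)) = -303*273/151 + 13 = -82719/151 + 13 = -80756/151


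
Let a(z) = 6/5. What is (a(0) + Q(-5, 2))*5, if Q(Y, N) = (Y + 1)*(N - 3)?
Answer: 26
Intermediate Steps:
a(z) = 6/5 (a(z) = 6*(1/5) = 6/5)
Q(Y, N) = (1 + Y)*(-3 + N)
(a(0) + Q(-5, 2))*5 = (6/5 + (-3 + 2 - 3*(-5) + 2*(-5)))*5 = (6/5 + (-3 + 2 + 15 - 10))*5 = (6/5 + 4)*5 = (26/5)*5 = 26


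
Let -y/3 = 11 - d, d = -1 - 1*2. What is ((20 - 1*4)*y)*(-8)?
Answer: 5376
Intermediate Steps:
d = -3 (d = -1 - 2 = -3)
y = -42 (y = -3*(11 - 1*(-3)) = -3*(11 + 3) = -3*14 = -42)
((20 - 1*4)*y)*(-8) = ((20 - 1*4)*(-42))*(-8) = ((20 - 4)*(-42))*(-8) = (16*(-42))*(-8) = -672*(-8) = 5376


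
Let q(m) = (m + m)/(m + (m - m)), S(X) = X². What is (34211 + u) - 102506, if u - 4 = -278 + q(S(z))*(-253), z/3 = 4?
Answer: -69075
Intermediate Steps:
z = 12 (z = 3*4 = 12)
q(m) = 2 (q(m) = (2*m)/(m + 0) = (2*m)/m = 2)
u = -780 (u = 4 + (-278 + 2*(-253)) = 4 + (-278 - 506) = 4 - 784 = -780)
(34211 + u) - 102506 = (34211 - 780) - 102506 = 33431 - 102506 = -69075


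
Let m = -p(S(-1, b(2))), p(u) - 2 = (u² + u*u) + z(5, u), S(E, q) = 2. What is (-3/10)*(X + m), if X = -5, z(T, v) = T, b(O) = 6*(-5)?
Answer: 6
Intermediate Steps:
b(O) = -30
p(u) = 7 + 2*u² (p(u) = 2 + ((u² + u*u) + 5) = 2 + ((u² + u²) + 5) = 2 + (2*u² + 5) = 2 + (5 + 2*u²) = 7 + 2*u²)
m = -15 (m = -(7 + 2*2²) = -(7 + 2*4) = -(7 + 8) = -1*15 = -15)
(-3/10)*(X + m) = (-3/10)*(-5 - 15) = -3*⅒*(-20) = -3/10*(-20) = 6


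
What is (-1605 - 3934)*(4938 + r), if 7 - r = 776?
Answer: -23092091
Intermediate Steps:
r = -769 (r = 7 - 1*776 = 7 - 776 = -769)
(-1605 - 3934)*(4938 + r) = (-1605 - 3934)*(4938 - 769) = -5539*4169 = -23092091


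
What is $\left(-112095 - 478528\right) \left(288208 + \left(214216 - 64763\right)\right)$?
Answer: $-258492652803$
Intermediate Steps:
$\left(-112095 - 478528\right) \left(288208 + \left(214216 - 64763\right)\right) = - 590623 \left(288208 + \left(214216 - 64763\right)\right) = - 590623 \left(288208 + 149453\right) = \left(-590623\right) 437661 = -258492652803$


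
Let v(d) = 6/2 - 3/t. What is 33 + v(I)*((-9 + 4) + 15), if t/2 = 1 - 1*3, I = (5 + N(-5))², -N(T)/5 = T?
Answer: 141/2 ≈ 70.500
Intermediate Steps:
N(T) = -5*T
I = 900 (I = (5 - 5*(-5))² = (5 + 25)² = 30² = 900)
t = -4 (t = 2*(1 - 1*3) = 2*(1 - 3) = 2*(-2) = -4)
v(d) = 15/4 (v(d) = 6/2 - 3/(-4) = 6*(½) - 3*(-¼) = 3 + ¾ = 15/4)
33 + v(I)*((-9 + 4) + 15) = 33 + 15*((-9 + 4) + 15)/4 = 33 + 15*(-5 + 15)/4 = 33 + (15/4)*10 = 33 + 75/2 = 141/2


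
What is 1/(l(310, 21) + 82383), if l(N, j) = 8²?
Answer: 1/82447 ≈ 1.2129e-5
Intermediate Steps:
l(N, j) = 64
1/(l(310, 21) + 82383) = 1/(64 + 82383) = 1/82447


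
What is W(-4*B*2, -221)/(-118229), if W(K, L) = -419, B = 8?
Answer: 419/118229 ≈ 0.0035440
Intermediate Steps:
W(-4*B*2, -221)/(-118229) = -419/(-118229) = -419*(-1/118229) = 419/118229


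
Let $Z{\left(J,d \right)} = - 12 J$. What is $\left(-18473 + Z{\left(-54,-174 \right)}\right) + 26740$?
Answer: $8915$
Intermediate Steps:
$\left(-18473 + Z{\left(-54,-174 \right)}\right) + 26740 = \left(-18473 - -648\right) + 26740 = \left(-18473 + 648\right) + 26740 = -17825 + 26740 = 8915$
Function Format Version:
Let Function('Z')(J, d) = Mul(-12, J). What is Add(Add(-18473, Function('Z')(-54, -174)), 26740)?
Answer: 8915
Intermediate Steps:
Add(Add(-18473, Function('Z')(-54, -174)), 26740) = Add(Add(-18473, Mul(-12, -54)), 26740) = Add(Add(-18473, 648), 26740) = Add(-17825, 26740) = 8915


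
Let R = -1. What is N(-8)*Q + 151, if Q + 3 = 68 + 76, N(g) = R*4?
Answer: -413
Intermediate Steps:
N(g) = -4 (N(g) = -1*4 = -4)
Q = 141 (Q = -3 + (68 + 76) = -3 + 144 = 141)
N(-8)*Q + 151 = -4*141 + 151 = -564 + 151 = -413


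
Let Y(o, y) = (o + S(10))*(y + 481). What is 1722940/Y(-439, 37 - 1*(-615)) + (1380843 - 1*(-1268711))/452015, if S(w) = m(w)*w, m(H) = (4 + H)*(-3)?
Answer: 1799875757738/439922242705 ≈ 4.0913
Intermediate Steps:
m(H) = -12 - 3*H
S(w) = w*(-12 - 3*w) (S(w) = (-12 - 3*w)*w = w*(-12 - 3*w))
Y(o, y) = (-420 + o)*(481 + y) (Y(o, y) = (o - 3*10*(4 + 10))*(y + 481) = (o - 3*10*14)*(481 + y) = (o - 420)*(481 + y) = (-420 + o)*(481 + y))
1722940/Y(-439, 37 - 1*(-615)) + (1380843 - 1*(-1268711))/452015 = 1722940/(-202020 - 420*(37 - 1*(-615)) + 481*(-439) - 439*(37 - 1*(-615))) + (1380843 - 1*(-1268711))/452015 = 1722940/(-202020 - 420*(37 + 615) - 211159 - 439*(37 + 615)) + (1380843 + 1268711)*(1/452015) = 1722940/(-202020 - 420*652 - 211159 - 439*652) + 2649554*(1/452015) = 1722940/(-202020 - 273840 - 211159 - 286228) + 2649554/452015 = 1722940/(-973247) + 2649554/452015 = 1722940*(-1/973247) + 2649554/452015 = -1722940/973247 + 2649554/452015 = 1799875757738/439922242705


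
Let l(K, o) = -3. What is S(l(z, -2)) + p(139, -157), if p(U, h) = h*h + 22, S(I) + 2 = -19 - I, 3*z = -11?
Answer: 24653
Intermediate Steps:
z = -11/3 (z = (⅓)*(-11) = -11/3 ≈ -3.6667)
S(I) = -21 - I (S(I) = -2 + (-19 - I) = -21 - I)
p(U, h) = 22 + h² (p(U, h) = h² + 22 = 22 + h²)
S(l(z, -2)) + p(139, -157) = (-21 - 1*(-3)) + (22 + (-157)²) = (-21 + 3) + (22 + 24649) = -18 + 24671 = 24653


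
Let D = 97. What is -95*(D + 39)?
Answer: -12920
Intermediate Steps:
-95*(D + 39) = -95*(97 + 39) = -95*136 = -12920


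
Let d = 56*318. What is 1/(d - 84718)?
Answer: -1/66910 ≈ -1.4945e-5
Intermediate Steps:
d = 17808
1/(d - 84718) = 1/(17808 - 84718) = 1/(-66910) = -1/66910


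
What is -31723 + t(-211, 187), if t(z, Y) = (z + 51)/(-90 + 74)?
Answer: -31713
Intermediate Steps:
t(z, Y) = -51/16 - z/16 (t(z, Y) = (51 + z)/(-16) = (51 + z)*(-1/16) = -51/16 - z/16)
-31723 + t(-211, 187) = -31723 + (-51/16 - 1/16*(-211)) = -31723 + (-51/16 + 211/16) = -31723 + 10 = -31713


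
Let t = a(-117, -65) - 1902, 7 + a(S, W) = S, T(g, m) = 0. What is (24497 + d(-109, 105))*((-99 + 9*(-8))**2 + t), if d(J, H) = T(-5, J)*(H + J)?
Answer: 666685855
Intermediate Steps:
a(S, W) = -7 + S
d(J, H) = 0 (d(J, H) = 0*(H + J) = 0)
t = -2026 (t = (-7 - 117) - 1902 = -124 - 1902 = -2026)
(24497 + d(-109, 105))*((-99 + 9*(-8))**2 + t) = (24497 + 0)*((-99 + 9*(-8))**2 - 2026) = 24497*((-99 - 72)**2 - 2026) = 24497*((-171)**2 - 2026) = 24497*(29241 - 2026) = 24497*27215 = 666685855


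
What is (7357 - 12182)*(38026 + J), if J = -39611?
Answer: 7647625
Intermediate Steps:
(7357 - 12182)*(38026 + J) = (7357 - 12182)*(38026 - 39611) = -4825*(-1585) = 7647625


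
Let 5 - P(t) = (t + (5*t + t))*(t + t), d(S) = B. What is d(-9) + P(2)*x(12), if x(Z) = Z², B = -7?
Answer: -7351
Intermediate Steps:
d(S) = -7
P(t) = 5 - 14*t² (P(t) = 5 - (t + (5*t + t))*(t + t) = 5 - (t + 6*t)*2*t = 5 - 7*t*2*t = 5 - 14*t²)
d(-9) + P(2)*x(12) = -7 + (5 - 14*2²)*12² = -7 + (5 - 14*4)*144 = -7 + (5 - 56)*144 = -7 - 51*144 = -7 - 7344 = -7351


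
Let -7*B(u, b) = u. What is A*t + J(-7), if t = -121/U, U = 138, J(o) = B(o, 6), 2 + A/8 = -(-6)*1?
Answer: -1867/69 ≈ -27.058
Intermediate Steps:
B(u, b) = -u/7
A = 32 (A = -16 + 8*(-(-6)*1) = -16 + 8*(-2*(-3)*1) = -16 + 8*(6*1) = -16 + 8*6 = -16 + 48 = 32)
J(o) = -o/7
t = -121/138 ≈ -0.87681
A*t + J(-7) = 32*(-121/138) - ⅐*(-7) = -1936/69 + 1 = -1867/69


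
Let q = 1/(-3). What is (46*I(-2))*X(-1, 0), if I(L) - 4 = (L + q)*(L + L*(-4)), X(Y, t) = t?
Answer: 0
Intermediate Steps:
q = -⅓ ≈ -0.33333
I(L) = 4 - 3*L*(-⅓ + L) (I(L) = 4 + (L - ⅓)*(L + L*(-4)) = 4 + (-⅓ + L)*(L - 4*L) = 4 + (-⅓ + L)*(-3*L) = 4 - 3*L*(-⅓ + L))
(46*I(-2))*X(-1, 0) = (46*(4 - 2 - 3*(-2)²))*0 = (46*(4 - 2 - 3*4))*0 = (46*(4 - 2 - 12))*0 = (46*(-10))*0 = -460*0 = 0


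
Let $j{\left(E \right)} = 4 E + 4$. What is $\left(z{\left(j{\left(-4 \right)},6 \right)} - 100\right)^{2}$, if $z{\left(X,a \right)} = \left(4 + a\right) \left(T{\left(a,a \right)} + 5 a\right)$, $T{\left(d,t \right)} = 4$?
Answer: $57600$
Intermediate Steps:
$j{\left(E \right)} = 4 + 4 E$
$z{\left(X,a \right)} = \left(4 + a\right) \left(4 + 5 a\right)$
$\left(z{\left(j{\left(-4 \right)},6 \right)} - 100\right)^{2} = \left(\left(16 + 5 \cdot 6^{2} + 24 \cdot 6\right) - 100\right)^{2} = \left(\left(16 + 5 \cdot 36 + 144\right) - 100\right)^{2} = \left(\left(16 + 180 + 144\right) - 100\right)^{2} = \left(340 - 100\right)^{2} = 240^{2} = 57600$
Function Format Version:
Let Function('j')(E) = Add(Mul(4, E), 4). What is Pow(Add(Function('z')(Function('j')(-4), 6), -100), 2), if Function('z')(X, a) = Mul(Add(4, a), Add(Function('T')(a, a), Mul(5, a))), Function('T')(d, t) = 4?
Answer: 57600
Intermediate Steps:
Function('j')(E) = Add(4, Mul(4, E))
Function('z')(X, a) = Mul(Add(4, a), Add(4, Mul(5, a)))
Pow(Add(Function('z')(Function('j')(-4), 6), -100), 2) = Pow(Add(Add(16, Mul(5, Pow(6, 2)), Mul(24, 6)), -100), 2) = Pow(Add(Add(16, Mul(5, 36), 144), -100), 2) = Pow(Add(Add(16, 180, 144), -100), 2) = Pow(Add(340, -100), 2) = Pow(240, 2) = 57600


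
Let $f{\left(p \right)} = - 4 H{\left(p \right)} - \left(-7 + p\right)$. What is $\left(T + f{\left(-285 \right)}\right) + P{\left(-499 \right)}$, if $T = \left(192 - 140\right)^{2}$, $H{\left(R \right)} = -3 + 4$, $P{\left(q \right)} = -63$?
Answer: $2929$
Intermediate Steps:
$H{\left(R \right)} = 1$
$T = 2704$ ($T = 52^{2} = 2704$)
$f{\left(p \right)} = 3 - p$ ($f{\left(p \right)} = \left(-4\right) 1 - \left(-7 + p\right) = -4 - \left(-7 + p\right) = 3 - p$)
$\left(T + f{\left(-285 \right)}\right) + P{\left(-499 \right)} = \left(2704 + \left(3 - -285\right)\right) - 63 = \left(2704 + \left(3 + 285\right)\right) - 63 = \left(2704 + 288\right) - 63 = 2992 - 63 = 2929$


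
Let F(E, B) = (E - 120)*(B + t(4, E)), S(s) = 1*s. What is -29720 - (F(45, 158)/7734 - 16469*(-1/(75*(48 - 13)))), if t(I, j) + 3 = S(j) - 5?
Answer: -201152330207/6767250 ≈ -29724.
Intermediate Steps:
S(s) = s
t(I, j) = -8 + j (t(I, j) = -3 + (j - 5) = -3 + (-5 + j) = -8 + j)
F(E, B) = (-120 + E)*(-8 + B + E) (F(E, B) = (E - 120)*(B + (-8 + E)) = (-120 + E)*(-8 + B + E))
-29720 - (F(45, 158)/7734 - 16469*(-1/(75*(48 - 13)))) = -29720 - ((960 + 45² - 128*45 - 120*158 + 158*45)/7734 - 16469*(-1/(75*(48 - 13)))) = -29720 - ((960 + 2025 - 5760 - 18960 + 7110)*(1/7734) - 16469/(35*(-75))) = -29720 - (-14625*1/7734 - 16469/(-2625)) = -29720 - (-4875/2578 - 16469*(-1/2625)) = -29720 - (-4875/2578 + 16469/2625) = -29720 - 1*29660207/6767250 = -29720 - 29660207/6767250 = -201152330207/6767250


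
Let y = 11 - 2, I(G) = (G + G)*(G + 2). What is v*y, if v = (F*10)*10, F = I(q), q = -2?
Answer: 0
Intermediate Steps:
I(G) = 2*G*(2 + G) (I(G) = (2*G)*(2 + G) = 2*G*(2 + G))
F = 0 (F = 2*(-2)*(2 - 2) = 2*(-2)*0 = 0)
y = 9
v = 0 (v = (0*10)*10 = 0*10 = 0)
v*y = 0*9 = 0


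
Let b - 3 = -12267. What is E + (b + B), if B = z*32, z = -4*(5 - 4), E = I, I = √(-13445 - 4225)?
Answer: -12392 + I*√17670 ≈ -12392.0 + 132.93*I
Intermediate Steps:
b = -12264 (b = 3 - 12267 = -12264)
I = I*√17670 (I = √(-17670) = I*√17670 ≈ 132.93*I)
E = I*√17670 ≈ 132.93*I
z = -4 (z = -4*1 = -4)
B = -128 (B = -4*32 = -128)
E + (b + B) = I*√17670 + (-12264 - 128) = I*√17670 - 12392 = -12392 + I*√17670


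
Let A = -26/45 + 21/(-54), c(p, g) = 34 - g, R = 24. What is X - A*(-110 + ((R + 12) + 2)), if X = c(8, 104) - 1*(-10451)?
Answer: 51557/5 ≈ 10311.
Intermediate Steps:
A = -29/30 (A = -26*1/45 + 21*(-1/54) = -26/45 - 7/18 = -29/30 ≈ -0.96667)
X = 10381 (X = (34 - 1*104) - 1*(-10451) = (34 - 104) + 10451 = -70 + 10451 = 10381)
X - A*(-110 + ((R + 12) + 2)) = 10381 - (-29)*(-110 + ((24 + 12) + 2))/30 = 10381 - (-29)*(-110 + (36 + 2))/30 = 10381 - (-29)*(-110 + 38)/30 = 10381 - (-29)*(-72)/30 = 10381 - 1*348/5 = 10381 - 348/5 = 51557/5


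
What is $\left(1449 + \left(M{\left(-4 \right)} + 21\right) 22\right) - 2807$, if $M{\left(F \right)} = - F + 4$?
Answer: $-720$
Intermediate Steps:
$M{\left(F \right)} = 4 - F$
$\left(1449 + \left(M{\left(-4 \right)} + 21\right) 22\right) - 2807 = \left(1449 + \left(\left(4 - -4\right) + 21\right) 22\right) - 2807 = \left(1449 + \left(\left(4 + 4\right) + 21\right) 22\right) - 2807 = \left(1449 + \left(8 + 21\right) 22\right) - 2807 = \left(1449 + 29 \cdot 22\right) - 2807 = \left(1449 + 638\right) - 2807 = 2087 - 2807 = -720$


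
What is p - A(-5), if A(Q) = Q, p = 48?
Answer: 53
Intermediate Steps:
p - A(-5) = 48 - 1*(-5) = 48 + 5 = 53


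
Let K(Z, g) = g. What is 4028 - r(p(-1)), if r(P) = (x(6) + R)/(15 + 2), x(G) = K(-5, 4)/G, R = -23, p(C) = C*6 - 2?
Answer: 205495/51 ≈ 4029.3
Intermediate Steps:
p(C) = -2 + 6*C (p(C) = 6*C - 2 = -2 + 6*C)
x(G) = 4/G
r(P) = -67/51 (r(P) = (4/6 - 23)/(15 + 2) = (4*(1/6) - 23)/17 = (2/3 - 23)*(1/17) = -67/3*1/17 = -67/51)
4028 - r(p(-1)) = 4028 - 1*(-67/51) = 4028 + 67/51 = 205495/51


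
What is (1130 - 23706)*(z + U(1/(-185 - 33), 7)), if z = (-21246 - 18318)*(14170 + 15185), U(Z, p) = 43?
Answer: 26219792971952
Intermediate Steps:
z = -1161401220 (z = -39564*29355 = -1161401220)
(1130 - 23706)*(z + U(1/(-185 - 33), 7)) = (1130 - 23706)*(-1161401220 + 43) = -22576*(-1161401177) = 26219792971952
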